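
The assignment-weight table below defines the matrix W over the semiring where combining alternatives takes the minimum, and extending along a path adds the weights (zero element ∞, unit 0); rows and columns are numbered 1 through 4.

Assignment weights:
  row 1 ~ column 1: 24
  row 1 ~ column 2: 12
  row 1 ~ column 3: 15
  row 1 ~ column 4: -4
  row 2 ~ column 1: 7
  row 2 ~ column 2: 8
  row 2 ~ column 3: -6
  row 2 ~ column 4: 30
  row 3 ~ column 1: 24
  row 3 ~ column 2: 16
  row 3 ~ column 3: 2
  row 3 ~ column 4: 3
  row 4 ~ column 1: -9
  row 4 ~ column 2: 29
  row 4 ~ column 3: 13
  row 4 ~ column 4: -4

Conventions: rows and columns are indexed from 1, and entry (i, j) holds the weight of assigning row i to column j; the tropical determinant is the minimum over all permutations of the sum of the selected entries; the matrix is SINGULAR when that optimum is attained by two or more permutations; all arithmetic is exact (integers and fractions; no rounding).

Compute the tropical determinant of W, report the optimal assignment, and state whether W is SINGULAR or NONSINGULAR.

σ = (1, 2, 3, 4): 24 + 8 + 2 + (-4) = 30
σ = (1, 2, 4, 3): 24 + 8 + 3 + 13 = 48
σ = (1, 3, 2, 4): 24 + (-6) + 16 + (-4) = 30
σ = (1, 3, 4, 2): 24 + (-6) + 3 + 29 = 50
σ = (1, 4, 2, 3): 24 + 30 + 16 + 13 = 83
σ = (1, 4, 3, 2): 24 + 30 + 2 + 29 = 85
σ = (2, 1, 3, 4): 12 + 7 + 2 + (-4) = 17
σ = (2, 1, 4, 3): 12 + 7 + 3 + 13 = 35
σ = (2, 3, 1, 4): 12 + (-6) + 24 + (-4) = 26
σ = (2, 3, 4, 1): 12 + (-6) + 3 + (-9) = 0
σ = (2, 4, 1, 3): 12 + 30 + 24 + 13 = 79
σ = (2, 4, 3, 1): 12 + 30 + 2 + (-9) = 35
σ = (3, 1, 2, 4): 15 + 7 + 16 + (-4) = 34
σ = (3, 1, 4, 2): 15 + 7 + 3 + 29 = 54
σ = (3, 2, 1, 4): 15 + 8 + 24 + (-4) = 43
σ = (3, 2, 4, 1): 15 + 8 + 3 + (-9) = 17
σ = (3, 4, 1, 2): 15 + 30 + 24 + 29 = 98
σ = (3, 4, 2, 1): 15 + 30 + 16 + (-9) = 52
σ = (4, 1, 2, 3): (-4) + 7 + 16 + 13 = 32
σ = (4, 1, 3, 2): (-4) + 7 + 2 + 29 = 34
σ = (4, 2, 1, 3): (-4) + 8 + 24 + 13 = 41
σ = (4, 2, 3, 1): (-4) + 8 + 2 + (-9) = -3
σ = (4, 3, 1, 2): (-4) + (-6) + 24 + 29 = 43
σ = (4, 3, 2, 1): (-4) + (-6) + 16 + (-9) = -3
Optimal value attained by: σ = (4, 2, 3, 1).
Answer: det⊕(W) = -3; verdict: SINGULAR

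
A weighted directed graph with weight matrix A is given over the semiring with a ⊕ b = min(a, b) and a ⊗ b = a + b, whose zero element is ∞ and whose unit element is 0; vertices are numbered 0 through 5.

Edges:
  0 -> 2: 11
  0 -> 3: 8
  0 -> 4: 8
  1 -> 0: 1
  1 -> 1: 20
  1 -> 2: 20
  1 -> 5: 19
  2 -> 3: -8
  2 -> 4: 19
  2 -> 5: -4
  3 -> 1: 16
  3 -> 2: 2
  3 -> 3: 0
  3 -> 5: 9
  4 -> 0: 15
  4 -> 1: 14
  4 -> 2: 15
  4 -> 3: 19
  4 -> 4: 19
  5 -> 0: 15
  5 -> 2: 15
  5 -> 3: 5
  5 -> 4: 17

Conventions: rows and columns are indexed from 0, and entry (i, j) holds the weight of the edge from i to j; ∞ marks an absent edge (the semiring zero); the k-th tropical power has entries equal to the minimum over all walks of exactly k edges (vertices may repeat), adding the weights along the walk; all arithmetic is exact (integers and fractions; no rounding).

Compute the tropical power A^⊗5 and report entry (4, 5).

A^⊗2:
  [23, 22, 10, 3, 27, 7]
  [21, 40, 12, 9, 9, 16]
  [11, 8, -6, -8, 13, 1]
  [17, 16, 2, -6, 21, -2]
  [15, 33, 21, 7, 23, 11]
  [32, 21, 7, 5, 23, 11]
A^⊗3:
  [22, 19, 5, 2, 24, 6]
  [24, 23, 11, 4, 28, 8]
  [9, 8, -6, -14, 13, -10]
  [13, 10, -4, -6, 15, -2]
  [26, 23, 9, 7, 23, 16]
  [22, 21, 7, -1, 26, 3]
A^⊗4:
  [20, 18, 4, -3, 23, 1]
  [23, 20, 6, 3, 25, 7]
  [5, 2, -12, -14, 7, -10]
  [11, 10, -4, -12, 15, -8]
  [24, 23, 9, 1, 28, 5]
  [18, 15, 1, -1, 20, 3]
A^⊗5:
  [16, 13, -1, -4, 18, 0]
  [21, 19, 5, -2, 24, 2]
  [3, 2, -12, -20, 7, -16]
  [7, 4, -10, -12, 9, -8]
  [20, 17, 3, 1, 22, 5]
  [16, 15, 1, -7, 20, -3]
Key observation: the optimum is the walk 4->2->3->3->2->5, with weight 15 + (-8) + 0 + 2 + (-4) = 5.
Optimal value attained by: walk 4->2->3->3->2->5.
Answer: (A^⊗5)[4][5] = 5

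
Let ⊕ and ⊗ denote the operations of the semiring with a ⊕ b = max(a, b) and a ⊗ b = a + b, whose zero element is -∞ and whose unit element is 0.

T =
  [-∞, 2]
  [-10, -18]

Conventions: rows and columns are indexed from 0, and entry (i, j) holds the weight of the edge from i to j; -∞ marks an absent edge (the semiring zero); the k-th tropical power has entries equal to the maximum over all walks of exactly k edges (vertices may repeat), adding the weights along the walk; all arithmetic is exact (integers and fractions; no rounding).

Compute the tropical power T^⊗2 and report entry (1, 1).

T^⊗2:
  [-8, -16]
  [-28, -8]
Key observation: the optimum is the walk 1->0->1, with weight (-10) + 2 = -8.
Optimal value attained by: walk 1->0->1.
Answer: (T^⊗2)[1][1] = -8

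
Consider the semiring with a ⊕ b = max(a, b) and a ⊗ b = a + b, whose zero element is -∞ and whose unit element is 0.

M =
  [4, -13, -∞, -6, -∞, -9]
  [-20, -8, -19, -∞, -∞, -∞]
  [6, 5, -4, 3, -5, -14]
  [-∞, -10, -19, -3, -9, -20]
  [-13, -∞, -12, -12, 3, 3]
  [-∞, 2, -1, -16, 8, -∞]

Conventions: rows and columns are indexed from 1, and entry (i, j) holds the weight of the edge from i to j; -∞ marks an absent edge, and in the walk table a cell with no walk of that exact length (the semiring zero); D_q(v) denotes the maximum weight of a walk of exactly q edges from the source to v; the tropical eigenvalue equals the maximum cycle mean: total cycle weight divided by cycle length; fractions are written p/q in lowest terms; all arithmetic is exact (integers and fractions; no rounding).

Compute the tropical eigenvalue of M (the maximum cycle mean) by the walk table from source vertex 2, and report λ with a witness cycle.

q=0: [-∞, 0, -∞, -∞, -∞, -∞]
q=1: [-20, -8, -19, -∞, -∞, -∞]
q=2: [-13, -14, -23, -16, -24, -29]
q=3: [-9, -18, -27, -19, -21, -21]
q=4: [-5, -19, -22, -15, -13, -18]
q=5: [-1, -16, -19, -11, -10, -10]
q=6: [3, -8, -11, -7, -2, -7]
Optimal cycle mean attained by: cycle 5->6->5, total 3 + 8, length 2.
Answer: λ = 11/2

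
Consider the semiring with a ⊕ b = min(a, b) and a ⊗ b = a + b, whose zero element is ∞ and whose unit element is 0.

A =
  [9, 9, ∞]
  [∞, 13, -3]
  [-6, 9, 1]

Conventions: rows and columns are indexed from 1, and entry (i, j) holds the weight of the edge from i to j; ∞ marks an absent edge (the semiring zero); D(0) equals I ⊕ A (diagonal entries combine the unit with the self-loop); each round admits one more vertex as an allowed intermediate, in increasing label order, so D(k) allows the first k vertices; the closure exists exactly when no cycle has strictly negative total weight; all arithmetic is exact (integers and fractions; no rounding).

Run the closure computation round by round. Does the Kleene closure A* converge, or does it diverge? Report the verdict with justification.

D(0):
  [0, 9, ∞]
  [∞, 0, -3]
  [-6, 9, 0]
D(1):
  [0, 9, ∞]
  [∞, 0, -3]
  [-6, 3, 0]
D(2):
  [0, 9, 6]
  [∞, 0, -3]
  [-6, 3, 0]
D(3):
  [0, 9, 6]
  [-9, 0, -3]
  [-6, 3, 0]
Key observation: every diagonal entry stays at the unit through all rounds, so no improving cycle exists.
Answer: CONVERGES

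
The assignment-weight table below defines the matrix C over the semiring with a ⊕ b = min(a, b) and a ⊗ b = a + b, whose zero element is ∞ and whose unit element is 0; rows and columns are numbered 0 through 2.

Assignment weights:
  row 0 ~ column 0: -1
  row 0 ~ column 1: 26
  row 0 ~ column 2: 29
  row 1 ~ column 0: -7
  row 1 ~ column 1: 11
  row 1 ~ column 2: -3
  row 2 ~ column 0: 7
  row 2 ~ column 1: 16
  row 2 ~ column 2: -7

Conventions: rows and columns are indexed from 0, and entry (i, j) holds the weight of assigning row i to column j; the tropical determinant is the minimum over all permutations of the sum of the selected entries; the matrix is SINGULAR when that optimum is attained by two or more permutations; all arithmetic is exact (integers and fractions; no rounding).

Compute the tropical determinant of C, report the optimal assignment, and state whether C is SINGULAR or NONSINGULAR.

σ = (0, 1, 2): (-1) + 11 + (-7) = 3
σ = (0, 2, 1): (-1) + (-3) + 16 = 12
σ = (1, 0, 2): 26 + (-7) + (-7) = 12
σ = (1, 2, 0): 26 + (-3) + 7 = 30
σ = (2, 0, 1): 29 + (-7) + 16 = 38
σ = (2, 1, 0): 29 + 11 + 7 = 47
Optimal value attained by: σ = (0, 1, 2).
Answer: det⊕(C) = 3; verdict: NONSINGULAR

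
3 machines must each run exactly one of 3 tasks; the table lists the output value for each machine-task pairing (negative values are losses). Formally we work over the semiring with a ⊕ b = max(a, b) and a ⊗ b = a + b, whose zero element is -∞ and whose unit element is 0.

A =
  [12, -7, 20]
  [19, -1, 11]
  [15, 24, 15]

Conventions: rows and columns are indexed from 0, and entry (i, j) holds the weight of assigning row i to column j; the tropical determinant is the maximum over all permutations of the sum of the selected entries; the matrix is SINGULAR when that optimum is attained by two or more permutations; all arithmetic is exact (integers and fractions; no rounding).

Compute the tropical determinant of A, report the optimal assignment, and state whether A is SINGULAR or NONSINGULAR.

σ = (0, 1, 2): 12 + (-1) + 15 = 26
σ = (0, 2, 1): 12 + 11 + 24 = 47
σ = (1, 0, 2): (-7) + 19 + 15 = 27
σ = (1, 2, 0): (-7) + 11 + 15 = 19
σ = (2, 0, 1): 20 + 19 + 24 = 63
σ = (2, 1, 0): 20 + (-1) + 15 = 34
Optimal value attained by: σ = (2, 0, 1).
Answer: det⊕(A) = 63; verdict: NONSINGULAR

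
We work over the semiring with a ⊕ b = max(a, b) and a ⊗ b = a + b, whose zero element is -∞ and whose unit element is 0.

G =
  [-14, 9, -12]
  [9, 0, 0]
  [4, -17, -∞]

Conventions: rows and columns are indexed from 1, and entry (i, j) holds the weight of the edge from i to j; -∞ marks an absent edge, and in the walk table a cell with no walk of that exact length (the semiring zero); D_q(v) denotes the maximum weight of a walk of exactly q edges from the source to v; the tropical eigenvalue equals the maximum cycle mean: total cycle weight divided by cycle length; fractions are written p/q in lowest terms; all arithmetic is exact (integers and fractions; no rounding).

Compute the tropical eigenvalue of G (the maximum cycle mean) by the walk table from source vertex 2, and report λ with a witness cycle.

q=0: [-∞, 0, -∞]
q=1: [9, 0, 0]
q=2: [9, 18, 0]
q=3: [27, 18, 18]
Optimal cycle mean attained by: cycle 1->2->1, total 9 + 9, length 2.
Answer: λ = 9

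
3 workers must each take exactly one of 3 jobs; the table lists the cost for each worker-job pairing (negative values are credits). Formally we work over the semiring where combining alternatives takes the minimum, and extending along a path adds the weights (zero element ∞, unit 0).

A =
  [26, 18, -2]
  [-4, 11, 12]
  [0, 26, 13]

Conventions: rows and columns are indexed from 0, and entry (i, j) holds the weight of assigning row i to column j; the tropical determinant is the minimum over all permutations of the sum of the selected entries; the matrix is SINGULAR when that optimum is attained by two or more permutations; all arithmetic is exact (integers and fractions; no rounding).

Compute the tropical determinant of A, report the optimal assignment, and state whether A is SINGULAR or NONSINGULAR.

σ = (0, 1, 2): 26 + 11 + 13 = 50
σ = (0, 2, 1): 26 + 12 + 26 = 64
σ = (1, 0, 2): 18 + (-4) + 13 = 27
σ = (1, 2, 0): 18 + 12 + 0 = 30
σ = (2, 0, 1): (-2) + (-4) + 26 = 20
σ = (2, 1, 0): (-2) + 11 + 0 = 9
Optimal value attained by: σ = (2, 1, 0).
Answer: det⊕(A) = 9; verdict: NONSINGULAR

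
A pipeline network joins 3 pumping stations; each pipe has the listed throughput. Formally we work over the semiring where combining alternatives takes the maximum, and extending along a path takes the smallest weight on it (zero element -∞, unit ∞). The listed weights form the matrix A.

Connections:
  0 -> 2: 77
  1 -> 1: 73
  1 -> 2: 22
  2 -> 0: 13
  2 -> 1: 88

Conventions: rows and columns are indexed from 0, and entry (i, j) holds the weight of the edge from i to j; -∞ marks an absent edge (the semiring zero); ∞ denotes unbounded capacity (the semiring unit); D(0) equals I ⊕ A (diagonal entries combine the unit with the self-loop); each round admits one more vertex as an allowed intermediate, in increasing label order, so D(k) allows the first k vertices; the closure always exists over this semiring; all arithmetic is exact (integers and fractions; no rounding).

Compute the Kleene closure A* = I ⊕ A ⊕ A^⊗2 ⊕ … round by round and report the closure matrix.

D(0):
  [∞, -∞, 77]
  [-∞, ∞, 22]
  [13, 88, ∞]
D(1):
  [∞, -∞, 77]
  [-∞, ∞, 22]
  [13, 88, ∞]
D(2):
  [∞, -∞, 77]
  [-∞, ∞, 22]
  [13, 88, ∞]
D(3):
  [∞, 77, 77]
  [13, ∞, 22]
  [13, 88, ∞]
Answer: A* = [[∞, 77, 77], [13, ∞, 22], [13, 88, ∞]]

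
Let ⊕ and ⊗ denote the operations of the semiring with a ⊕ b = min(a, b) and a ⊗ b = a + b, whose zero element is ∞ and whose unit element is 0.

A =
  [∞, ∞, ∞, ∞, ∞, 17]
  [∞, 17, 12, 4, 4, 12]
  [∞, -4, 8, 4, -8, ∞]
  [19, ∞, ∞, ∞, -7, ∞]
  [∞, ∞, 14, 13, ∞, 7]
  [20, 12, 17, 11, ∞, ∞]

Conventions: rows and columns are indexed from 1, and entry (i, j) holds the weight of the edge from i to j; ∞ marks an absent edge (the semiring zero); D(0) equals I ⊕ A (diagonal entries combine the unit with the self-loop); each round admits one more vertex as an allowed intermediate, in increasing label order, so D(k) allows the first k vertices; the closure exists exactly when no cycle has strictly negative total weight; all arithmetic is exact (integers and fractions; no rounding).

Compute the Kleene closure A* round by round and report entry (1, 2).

D(0):
  [0, ∞, ∞, ∞, ∞, 17]
  [∞, 0, 12, 4, 4, 12]
  [∞, -4, 0, 4, -8, ∞]
  [19, ∞, ∞, 0, -7, ∞]
  [∞, ∞, 14, 13, 0, 7]
  [20, 12, 17, 11, ∞, 0]
D(1):
  [0, ∞, ∞, ∞, ∞, 17]
  [∞, 0, 12, 4, 4, 12]
  [∞, -4, 0, 4, -8, ∞]
  [19, ∞, ∞, 0, -7, 36]
  [∞, ∞, 14, 13, 0, 7]
  [20, 12, 17, 11, ∞, 0]
D(2):
  [0, ∞, ∞, ∞, ∞, 17]
  [∞, 0, 12, 4, 4, 12]
  [∞, -4, 0, 0, -8, 8]
  [19, ∞, ∞, 0, -7, 36]
  [∞, ∞, 14, 13, 0, 7]
  [20, 12, 17, 11, 16, 0]
D(3):
  [0, ∞, ∞, ∞, ∞, 17]
  [∞, 0, 12, 4, 4, 12]
  [∞, -4, 0, 0, -8, 8]
  [19, ∞, ∞, 0, -7, 36]
  [∞, 10, 14, 13, 0, 7]
  [20, 12, 17, 11, 9, 0]
D(4):
  [0, ∞, ∞, ∞, ∞, 17]
  [23, 0, 12, 4, -3, 12]
  [19, -4, 0, 0, -8, 8]
  [19, ∞, ∞, 0, -7, 36]
  [32, 10, 14, 13, 0, 7]
  [20, 12, 17, 11, 4, 0]
D(5):
  [0, ∞, ∞, ∞, ∞, 17]
  [23, 0, 11, 4, -3, 4]
  [19, -4, 0, 0, -8, -1]
  [19, 3, 7, 0, -7, 0]
  [32, 10, 14, 13, 0, 7]
  [20, 12, 17, 11, 4, 0]
D(6):
  [0, 29, 34, 28, 21, 17]
  [23, 0, 11, 4, -3, 4]
  [19, -4, 0, 0, -8, -1]
  [19, 3, 7, 0, -7, 0]
  [27, 10, 14, 13, 0, 7]
  [20, 12, 17, 11, 4, 0]
Answer: A*[1][2] = 29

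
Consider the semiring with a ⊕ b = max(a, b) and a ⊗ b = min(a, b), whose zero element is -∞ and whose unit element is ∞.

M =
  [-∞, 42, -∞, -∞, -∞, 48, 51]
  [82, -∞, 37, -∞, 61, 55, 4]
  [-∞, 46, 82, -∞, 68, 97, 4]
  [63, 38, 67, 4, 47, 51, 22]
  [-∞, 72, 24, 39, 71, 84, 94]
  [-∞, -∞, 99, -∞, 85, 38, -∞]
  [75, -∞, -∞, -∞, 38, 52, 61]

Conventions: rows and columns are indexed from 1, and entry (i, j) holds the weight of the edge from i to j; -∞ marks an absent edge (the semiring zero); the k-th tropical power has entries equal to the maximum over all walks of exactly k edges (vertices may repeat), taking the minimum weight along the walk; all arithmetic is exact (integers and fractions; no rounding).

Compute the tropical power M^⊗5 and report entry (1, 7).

M^⊗2:
  [51, -∞, 48, -∞, 48, 51, 51]
  [4, 61, 55, 39, 61, 61, 61]
  [46, 68, 97, 39, 85, 82, 68]
  [38, 47, 67, 39, 67, 67, 51]
  [75, 71, 84, 39, 84, 71, 71]
  [-∞, 72, 82, 39, 71, 97, 85]
  [61, 42, 52, 38, 52, 52, 61]
M^⊗3:
  [51, 48, 51, 39, 51, 51, 51]
  [61, 61, 61, 39, 61, 61, 61]
  [68, 72, 82, 39, 82, 97, 85]
  [51, 67, 67, 39, 67, 67, 67]
  [71, 72, 82, 39, 71, 84, 84]
  [75, 71, 97, 39, 85, 82, 71]
  [61, 52, 52, 39, 52, 52, 61]
M^⊗4:
  [51, 51, 51, 39, 51, 51, 51]
  [61, 61, 61, 39, 61, 61, 61]
  [75, 72, 97, 39, 85, 82, 82]
  [67, 67, 67, 39, 67, 67, 67]
  [75, 71, 84, 39, 84, 82, 71]
  [71, 72, 82, 39, 82, 97, 85]
  [61, 52, 52, 39, 52, 52, 61]
M^⊗5:
  [51, 51, 51, 39, 51, 51, 51]
  [61, 61, 61, 39, 61, 61, 61]
  [75, 72, 82, 39, 82, 97, 85]
  [67, 67, 67, 39, 67, 67, 67]
  [71, 72, 82, 39, 82, 84, 84]
  [75, 72, 97, 39, 85, 82, 82]
  [61, 52, 52, 39, 52, 52, 61]
Key observation: the optimum is the walk 1->7->7->7->7->7, with weight 51 min 61 min 61 min 61 min 61 = 51.
Optimal value attained by: walk 1->7->7->7->7->7.
Answer: (M^⊗5)[1][7] = 51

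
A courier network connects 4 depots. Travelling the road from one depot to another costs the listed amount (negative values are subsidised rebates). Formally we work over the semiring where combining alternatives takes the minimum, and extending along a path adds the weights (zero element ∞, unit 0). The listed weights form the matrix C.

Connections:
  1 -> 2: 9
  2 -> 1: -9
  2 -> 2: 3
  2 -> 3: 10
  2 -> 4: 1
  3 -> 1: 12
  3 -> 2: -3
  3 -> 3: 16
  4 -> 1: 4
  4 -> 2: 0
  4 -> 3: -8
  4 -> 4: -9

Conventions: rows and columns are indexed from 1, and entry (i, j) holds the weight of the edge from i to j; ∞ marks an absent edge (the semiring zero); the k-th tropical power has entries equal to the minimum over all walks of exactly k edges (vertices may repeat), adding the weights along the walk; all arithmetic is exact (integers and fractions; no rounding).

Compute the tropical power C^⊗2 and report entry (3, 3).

C^⊗2:
  [0, 12, 19, 10]
  [-6, 0, -7, -8]
  [-12, 0, 7, -2]
  [-9, -11, -17, -18]
Key observation: the optimum is the walk 3->2->3, with weight (-3) + 10 = 7.
Optimal value attained by: walk 3->2->3.
Answer: (C^⊗2)[3][3] = 7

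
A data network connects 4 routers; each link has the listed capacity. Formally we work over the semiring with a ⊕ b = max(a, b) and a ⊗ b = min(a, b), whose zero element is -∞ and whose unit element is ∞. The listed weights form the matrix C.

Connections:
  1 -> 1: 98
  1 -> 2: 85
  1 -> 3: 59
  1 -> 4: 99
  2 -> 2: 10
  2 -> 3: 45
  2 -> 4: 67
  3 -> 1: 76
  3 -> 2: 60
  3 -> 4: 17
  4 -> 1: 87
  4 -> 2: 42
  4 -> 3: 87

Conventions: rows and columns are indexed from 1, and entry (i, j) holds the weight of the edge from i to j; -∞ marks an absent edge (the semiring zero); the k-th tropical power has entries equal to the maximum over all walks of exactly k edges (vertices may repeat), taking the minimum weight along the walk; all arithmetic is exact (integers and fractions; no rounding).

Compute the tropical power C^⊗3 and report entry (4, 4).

C^⊗2:
  [98, 85, 87, 98]
  [67, 45, 67, 17]
  [76, 76, 59, 76]
  [87, 85, 59, 87]
C^⊗3:
  [98, 85, 87, 98]
  [67, 67, 59, 67]
  [76, 76, 76, 76]
  [87, 85, 87, 87]
Key observation: the optimum is the walk 4->1->1->4, with weight 87 min 98 min 99 = 87.
Optimal value attained by: walk 4->1->1->4.
Answer: (C^⊗3)[4][4] = 87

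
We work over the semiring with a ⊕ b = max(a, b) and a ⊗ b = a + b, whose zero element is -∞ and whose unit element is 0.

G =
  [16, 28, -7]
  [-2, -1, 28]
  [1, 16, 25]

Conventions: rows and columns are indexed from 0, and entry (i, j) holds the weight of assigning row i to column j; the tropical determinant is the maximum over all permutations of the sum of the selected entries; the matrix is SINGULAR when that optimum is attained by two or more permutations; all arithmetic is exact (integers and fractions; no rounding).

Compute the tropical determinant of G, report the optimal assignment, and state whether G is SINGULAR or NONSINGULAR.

σ = (0, 1, 2): 16 + (-1) + 25 = 40
σ = (0, 2, 1): 16 + 28 + 16 = 60
σ = (1, 0, 2): 28 + (-2) + 25 = 51
σ = (1, 2, 0): 28 + 28 + 1 = 57
σ = (2, 0, 1): (-7) + (-2) + 16 = 7
σ = (2, 1, 0): (-7) + (-1) + 1 = -7
Optimal value attained by: σ = (0, 2, 1).
Answer: det⊕(G) = 60; verdict: NONSINGULAR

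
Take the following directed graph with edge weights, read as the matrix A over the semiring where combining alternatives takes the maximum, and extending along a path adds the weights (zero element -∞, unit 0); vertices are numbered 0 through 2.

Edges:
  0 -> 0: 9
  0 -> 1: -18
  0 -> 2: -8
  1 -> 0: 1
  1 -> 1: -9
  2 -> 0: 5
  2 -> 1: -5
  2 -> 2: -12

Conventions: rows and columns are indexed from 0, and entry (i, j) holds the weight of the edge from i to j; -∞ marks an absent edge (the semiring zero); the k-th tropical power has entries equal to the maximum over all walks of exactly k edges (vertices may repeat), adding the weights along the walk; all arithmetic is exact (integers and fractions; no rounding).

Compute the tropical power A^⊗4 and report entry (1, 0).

A^⊗2:
  [18, -9, 1]
  [10, -17, -7]
  [14, -13, -3]
A^⊗3:
  [27, 0, 10]
  [19, -8, 2]
  [23, -4, 6]
A^⊗4:
  [36, 9, 19]
  [28, 1, 11]
  [32, 5, 15]
Key observation: the optimum is the walk 1->0->0->0->0, with weight 1 + 9 + 9 + 9 = 28.
Optimal value attained by: walk 1->0->0->0->0.
Answer: (A^⊗4)[1][0] = 28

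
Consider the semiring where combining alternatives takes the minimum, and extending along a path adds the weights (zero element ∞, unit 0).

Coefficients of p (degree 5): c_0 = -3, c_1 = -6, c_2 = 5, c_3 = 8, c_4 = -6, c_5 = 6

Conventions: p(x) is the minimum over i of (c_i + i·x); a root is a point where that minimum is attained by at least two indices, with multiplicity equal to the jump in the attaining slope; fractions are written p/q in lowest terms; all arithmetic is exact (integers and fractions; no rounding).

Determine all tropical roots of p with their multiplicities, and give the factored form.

hull edge (i=0, c=-3) to (i=1, c=-6): slope -3, span 1
hull edge (i=1, c=-6) to (i=4, c=-6): slope 0, span 3
hull edge (i=4, c=-6) to (i=5, c=6): slope 12, span 1
Factored form: p(x) = 6 ⊗ (x ⊕ (-12)) ⊗ (x ⊕ 0) ⊗ (x ⊕ 0) ⊗ (x ⊕ 0) ⊗ (x ⊕ 3)
Answer: roots = -12 (mult 1), 0 (mult 3), 3 (mult 1)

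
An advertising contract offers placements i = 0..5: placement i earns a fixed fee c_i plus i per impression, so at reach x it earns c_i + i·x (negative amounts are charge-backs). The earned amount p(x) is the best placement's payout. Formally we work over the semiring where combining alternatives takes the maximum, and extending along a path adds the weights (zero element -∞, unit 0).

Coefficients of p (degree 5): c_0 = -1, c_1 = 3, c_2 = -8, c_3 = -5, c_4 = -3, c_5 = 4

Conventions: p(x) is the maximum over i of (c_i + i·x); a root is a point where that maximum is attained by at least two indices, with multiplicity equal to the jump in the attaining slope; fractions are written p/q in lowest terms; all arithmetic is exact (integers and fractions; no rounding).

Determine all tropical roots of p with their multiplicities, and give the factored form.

hull edge (i=0, c=-1) to (i=1, c=3): slope 4, span 1
hull edge (i=1, c=3) to (i=5, c=4): slope 1/4, span 4
Factored form: p(x) = 4 ⊗ (x ⊕ (-4)) ⊗ (x ⊕ (-1/4)) ⊗ (x ⊕ (-1/4)) ⊗ (x ⊕ (-1/4)) ⊗ (x ⊕ (-1/4))
Answer: roots = -4 (mult 1), -1/4 (mult 4)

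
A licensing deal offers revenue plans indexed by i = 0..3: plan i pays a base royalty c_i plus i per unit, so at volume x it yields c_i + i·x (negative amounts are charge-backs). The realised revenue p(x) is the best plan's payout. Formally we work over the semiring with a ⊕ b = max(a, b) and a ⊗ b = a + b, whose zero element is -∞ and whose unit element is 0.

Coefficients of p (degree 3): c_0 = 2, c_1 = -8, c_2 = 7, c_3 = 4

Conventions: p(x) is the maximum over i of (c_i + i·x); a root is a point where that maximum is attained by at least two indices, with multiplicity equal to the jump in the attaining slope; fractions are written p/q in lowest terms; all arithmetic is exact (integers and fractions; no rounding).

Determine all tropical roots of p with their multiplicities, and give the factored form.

hull edge (i=0, c=2) to (i=2, c=7): slope 5/2, span 2
hull edge (i=2, c=7) to (i=3, c=4): slope -3, span 1
Factored form: p(x) = 4 ⊗ (x ⊕ (-5/2)) ⊗ (x ⊕ (-5/2)) ⊗ (x ⊕ 3)
Answer: roots = -5/2 (mult 2), 3 (mult 1)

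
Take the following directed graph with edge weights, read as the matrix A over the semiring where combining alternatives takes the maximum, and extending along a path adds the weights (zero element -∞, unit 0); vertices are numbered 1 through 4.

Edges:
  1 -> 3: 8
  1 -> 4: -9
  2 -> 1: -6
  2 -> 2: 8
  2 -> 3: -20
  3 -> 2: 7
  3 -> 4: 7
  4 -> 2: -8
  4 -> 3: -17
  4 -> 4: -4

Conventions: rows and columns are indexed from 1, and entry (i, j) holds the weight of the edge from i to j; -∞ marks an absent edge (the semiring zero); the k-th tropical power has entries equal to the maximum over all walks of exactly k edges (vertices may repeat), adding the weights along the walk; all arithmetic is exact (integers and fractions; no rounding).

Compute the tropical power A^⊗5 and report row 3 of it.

A^⊗2:
  [-∞, 15, -26, 15]
  [2, 16, 2, -13]
  [1, 15, -10, 3]
  [-14, 0, -21, -8]
A^⊗3:
  [9, 23, -2, 11]
  [10, 24, 10, 9]
  [9, 23, 9, -1]
  [-6, 8, -6, -12]
A^⊗4:
  [17, 31, 17, 7]
  [18, 32, 18, 17]
  [17, 31, 17, 16]
  [2, 16, 2, 1]
A^⊗5:
  [25, 39, 25, 24]
  [26, 40, 26, 25]
  [25, 39, 25, 24]
  [10, 24, 10, 9]
Answer: row 3 of A^⊗5 = [25, 39, 25, 24]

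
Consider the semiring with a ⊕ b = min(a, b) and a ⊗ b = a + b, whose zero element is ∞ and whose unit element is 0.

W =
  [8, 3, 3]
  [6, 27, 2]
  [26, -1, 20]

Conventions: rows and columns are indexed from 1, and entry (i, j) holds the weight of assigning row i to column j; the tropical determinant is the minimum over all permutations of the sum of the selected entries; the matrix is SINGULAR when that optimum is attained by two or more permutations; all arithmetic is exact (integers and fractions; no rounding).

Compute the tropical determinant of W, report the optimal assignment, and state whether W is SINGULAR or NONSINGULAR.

σ = (1, 2, 3): 8 + 27 + 20 = 55
σ = (1, 3, 2): 8 + 2 + (-1) = 9
σ = (2, 1, 3): 3 + 6 + 20 = 29
σ = (2, 3, 1): 3 + 2 + 26 = 31
σ = (3, 1, 2): 3 + 6 + (-1) = 8
σ = (3, 2, 1): 3 + 27 + 26 = 56
Optimal value attained by: σ = (3, 1, 2).
Answer: det⊕(W) = 8; verdict: NONSINGULAR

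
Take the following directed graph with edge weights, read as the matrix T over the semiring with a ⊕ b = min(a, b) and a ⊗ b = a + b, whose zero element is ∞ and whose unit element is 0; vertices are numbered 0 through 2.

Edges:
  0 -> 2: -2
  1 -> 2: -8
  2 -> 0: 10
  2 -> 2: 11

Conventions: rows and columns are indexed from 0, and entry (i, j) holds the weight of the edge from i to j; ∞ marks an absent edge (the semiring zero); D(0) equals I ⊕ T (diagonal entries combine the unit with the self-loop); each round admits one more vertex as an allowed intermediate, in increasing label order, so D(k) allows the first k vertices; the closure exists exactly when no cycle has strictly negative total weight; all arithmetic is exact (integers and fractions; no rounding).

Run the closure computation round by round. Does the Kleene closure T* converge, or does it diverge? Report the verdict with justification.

D(0):
  [0, ∞, -2]
  [∞, 0, -8]
  [10, ∞, 0]
D(1):
  [0, ∞, -2]
  [∞, 0, -8]
  [10, ∞, 0]
D(2):
  [0, ∞, -2]
  [∞, 0, -8]
  [10, ∞, 0]
D(3):
  [0, ∞, -2]
  [2, 0, -8]
  [10, ∞, 0]
Key observation: every diagonal entry stays at the unit through all rounds, so no improving cycle exists.
Answer: CONVERGES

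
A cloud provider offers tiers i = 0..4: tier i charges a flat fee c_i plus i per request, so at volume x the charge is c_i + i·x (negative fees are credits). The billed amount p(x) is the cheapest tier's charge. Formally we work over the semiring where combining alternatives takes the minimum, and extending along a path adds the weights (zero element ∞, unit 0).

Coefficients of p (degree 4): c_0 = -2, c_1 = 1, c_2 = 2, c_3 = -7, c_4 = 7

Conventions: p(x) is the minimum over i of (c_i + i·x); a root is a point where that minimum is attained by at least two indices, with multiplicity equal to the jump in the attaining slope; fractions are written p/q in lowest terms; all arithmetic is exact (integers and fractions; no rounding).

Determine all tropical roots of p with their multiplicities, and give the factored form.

hull edge (i=0, c=-2) to (i=3, c=-7): slope -5/3, span 3
hull edge (i=3, c=-7) to (i=4, c=7): slope 14, span 1
Factored form: p(x) = 7 ⊗ (x ⊕ (-14)) ⊗ (x ⊕ 5/3) ⊗ (x ⊕ 5/3) ⊗ (x ⊕ 5/3)
Answer: roots = -14 (mult 1), 5/3 (mult 3)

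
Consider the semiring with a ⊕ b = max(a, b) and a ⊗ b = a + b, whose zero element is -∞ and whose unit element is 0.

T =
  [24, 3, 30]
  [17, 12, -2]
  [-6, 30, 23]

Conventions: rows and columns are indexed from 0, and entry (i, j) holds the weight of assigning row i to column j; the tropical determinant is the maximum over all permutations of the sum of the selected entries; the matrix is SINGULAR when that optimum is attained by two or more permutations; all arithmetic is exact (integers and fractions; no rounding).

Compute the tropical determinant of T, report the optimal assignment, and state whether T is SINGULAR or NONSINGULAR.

σ = (0, 1, 2): 24 + 12 + 23 = 59
σ = (0, 2, 1): 24 + (-2) + 30 = 52
σ = (1, 0, 2): 3 + 17 + 23 = 43
σ = (1, 2, 0): 3 + (-2) + (-6) = -5
σ = (2, 0, 1): 30 + 17 + 30 = 77
σ = (2, 1, 0): 30 + 12 + (-6) = 36
Optimal value attained by: σ = (2, 0, 1).
Answer: det⊕(T) = 77; verdict: NONSINGULAR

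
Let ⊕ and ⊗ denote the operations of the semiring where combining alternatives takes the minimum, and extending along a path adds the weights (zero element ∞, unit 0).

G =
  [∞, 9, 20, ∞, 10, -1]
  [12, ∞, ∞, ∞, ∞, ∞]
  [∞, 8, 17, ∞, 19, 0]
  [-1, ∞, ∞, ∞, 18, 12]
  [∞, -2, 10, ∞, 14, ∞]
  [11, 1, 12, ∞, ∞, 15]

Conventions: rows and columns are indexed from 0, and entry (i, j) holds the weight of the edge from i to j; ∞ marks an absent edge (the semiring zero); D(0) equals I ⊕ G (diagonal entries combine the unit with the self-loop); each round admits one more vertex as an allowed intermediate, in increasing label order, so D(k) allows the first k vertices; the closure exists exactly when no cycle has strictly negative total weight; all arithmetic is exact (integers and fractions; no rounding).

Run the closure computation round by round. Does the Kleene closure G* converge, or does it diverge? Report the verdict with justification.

D(0):
  [0, 9, 20, ∞, 10, -1]
  [12, 0, ∞, ∞, ∞, ∞]
  [∞, 8, 0, ∞, 19, 0]
  [-1, ∞, ∞, 0, 18, 12]
  [∞, -2, 10, ∞, 0, ∞]
  [11, 1, 12, ∞, ∞, 0]
D(1):
  [0, 9, 20, ∞, 10, -1]
  [12, 0, 32, ∞, 22, 11]
  [∞, 8, 0, ∞, 19, 0]
  [-1, 8, 19, 0, 9, -2]
  [∞, -2, 10, ∞, 0, ∞]
  [11, 1, 12, ∞, 21, 0]
D(2):
  [0, 9, 20, ∞, 10, -1]
  [12, 0, 32, ∞, 22, 11]
  [20, 8, 0, ∞, 19, 0]
  [-1, 8, 19, 0, 9, -2]
  [10, -2, 10, ∞, 0, 9]
  [11, 1, 12, ∞, 21, 0]
D(3):
  [0, 9, 20, ∞, 10, -1]
  [12, 0, 32, ∞, 22, 11]
  [20, 8, 0, ∞, 19, 0]
  [-1, 8, 19, 0, 9, -2]
  [10, -2, 10, ∞, 0, 9]
  [11, 1, 12, ∞, 21, 0]
D(4):
  [0, 9, 20, ∞, 10, -1]
  [12, 0, 32, ∞, 22, 11]
  [20, 8, 0, ∞, 19, 0]
  [-1, 8, 19, 0, 9, -2]
  [10, -2, 10, ∞, 0, 9]
  [11, 1, 12, ∞, 21, 0]
D(5):
  [0, 8, 20, ∞, 10, -1]
  [12, 0, 32, ∞, 22, 11]
  [20, 8, 0, ∞, 19, 0]
  [-1, 7, 19, 0, 9, -2]
  [10, -2, 10, ∞, 0, 9]
  [11, 1, 12, ∞, 21, 0]
D(6):
  [0, 0, 11, ∞, 10, -1]
  [12, 0, 23, ∞, 22, 11]
  [11, 1, 0, ∞, 19, 0]
  [-1, -1, 10, 0, 9, -2]
  [10, -2, 10, ∞, 0, 9]
  [11, 1, 12, ∞, 21, 0]
Key observation: every diagonal entry stays at the unit through all rounds, so no improving cycle exists.
Answer: CONVERGES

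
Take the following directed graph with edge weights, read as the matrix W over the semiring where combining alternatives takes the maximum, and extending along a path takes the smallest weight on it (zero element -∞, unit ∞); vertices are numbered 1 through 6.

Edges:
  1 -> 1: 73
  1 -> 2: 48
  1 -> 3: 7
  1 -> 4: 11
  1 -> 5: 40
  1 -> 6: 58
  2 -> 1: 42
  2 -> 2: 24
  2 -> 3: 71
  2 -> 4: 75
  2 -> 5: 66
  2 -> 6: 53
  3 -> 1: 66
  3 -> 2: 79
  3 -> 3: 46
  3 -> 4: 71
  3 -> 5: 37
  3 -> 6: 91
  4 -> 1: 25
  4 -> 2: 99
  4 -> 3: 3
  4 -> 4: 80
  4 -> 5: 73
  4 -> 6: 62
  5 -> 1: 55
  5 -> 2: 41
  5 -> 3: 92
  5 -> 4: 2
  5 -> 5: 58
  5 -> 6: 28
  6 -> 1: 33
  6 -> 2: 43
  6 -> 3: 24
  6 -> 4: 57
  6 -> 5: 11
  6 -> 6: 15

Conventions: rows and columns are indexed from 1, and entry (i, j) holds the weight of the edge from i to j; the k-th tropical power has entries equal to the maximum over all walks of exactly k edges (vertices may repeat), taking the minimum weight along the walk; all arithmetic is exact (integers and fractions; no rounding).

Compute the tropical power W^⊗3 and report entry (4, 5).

W^⊗2:
  [73, 48, 48, 57, 48, 58]
  [66, 75, 66, 75, 73, 71]
  [66, 71, 71, 75, 71, 62]
  [55, 80, 73, 80, 73, 62]
  [66, 79, 58, 71, 58, 91]
  [42, 57, 43, 57, 57, 57]
W^⊗3:
  [73, 57, 48, 57, 57, 58]
  [66, 75, 73, 75, 73, 66]
  [66, 75, 71, 75, 73, 71]
  [66, 80, 73, 80, 73, 73]
  [66, 71, 71, 75, 71, 62]
  [55, 57, 57, 57, 57, 57]
Key observation: the optimum is the walk 4->2->4->5, with weight 99 min 75 min 73 = 73.
Optimal value attained by: walk 4->2->4->5.
Answer: (W^⊗3)[4][5] = 73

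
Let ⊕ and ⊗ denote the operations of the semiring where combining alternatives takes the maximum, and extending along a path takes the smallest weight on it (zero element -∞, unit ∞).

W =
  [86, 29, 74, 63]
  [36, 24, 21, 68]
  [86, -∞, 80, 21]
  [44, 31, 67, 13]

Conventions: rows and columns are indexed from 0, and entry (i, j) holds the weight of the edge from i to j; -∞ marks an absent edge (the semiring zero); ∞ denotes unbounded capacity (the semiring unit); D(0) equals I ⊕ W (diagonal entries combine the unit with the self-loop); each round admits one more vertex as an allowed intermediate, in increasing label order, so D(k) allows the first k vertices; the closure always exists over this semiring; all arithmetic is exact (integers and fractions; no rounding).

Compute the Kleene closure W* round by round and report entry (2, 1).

D(0):
  [∞, 29, 74, 63]
  [36, ∞, 21, 68]
  [86, -∞, ∞, 21]
  [44, 31, 67, ∞]
D(1):
  [∞, 29, 74, 63]
  [36, ∞, 36, 68]
  [86, 29, ∞, 63]
  [44, 31, 67, ∞]
D(2):
  [∞, 29, 74, 63]
  [36, ∞, 36, 68]
  [86, 29, ∞, 63]
  [44, 31, 67, ∞]
D(3):
  [∞, 29, 74, 63]
  [36, ∞, 36, 68]
  [86, 29, ∞, 63]
  [67, 31, 67, ∞]
D(4):
  [∞, 31, 74, 63]
  [67, ∞, 67, 68]
  [86, 31, ∞, 63]
  [67, 31, 67, ∞]
Answer: W*[2][1] = 31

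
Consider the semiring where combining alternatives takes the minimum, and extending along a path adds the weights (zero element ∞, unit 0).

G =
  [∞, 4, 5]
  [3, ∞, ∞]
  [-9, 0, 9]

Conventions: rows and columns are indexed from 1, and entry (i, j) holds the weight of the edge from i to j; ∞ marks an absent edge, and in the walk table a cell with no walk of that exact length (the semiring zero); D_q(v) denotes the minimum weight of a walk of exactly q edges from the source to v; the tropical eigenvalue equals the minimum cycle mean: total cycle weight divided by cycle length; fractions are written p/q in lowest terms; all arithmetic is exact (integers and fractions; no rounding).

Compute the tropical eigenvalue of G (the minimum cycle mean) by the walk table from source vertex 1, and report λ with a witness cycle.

q=0: [0, ∞, ∞]
q=1: [∞, 4, 5]
q=2: [-4, 5, 14]
q=3: [5, 0, 1]
Optimal cycle mean attained by: cycle 1->3->1, total 5 + (-9), length 2.
Answer: λ = -2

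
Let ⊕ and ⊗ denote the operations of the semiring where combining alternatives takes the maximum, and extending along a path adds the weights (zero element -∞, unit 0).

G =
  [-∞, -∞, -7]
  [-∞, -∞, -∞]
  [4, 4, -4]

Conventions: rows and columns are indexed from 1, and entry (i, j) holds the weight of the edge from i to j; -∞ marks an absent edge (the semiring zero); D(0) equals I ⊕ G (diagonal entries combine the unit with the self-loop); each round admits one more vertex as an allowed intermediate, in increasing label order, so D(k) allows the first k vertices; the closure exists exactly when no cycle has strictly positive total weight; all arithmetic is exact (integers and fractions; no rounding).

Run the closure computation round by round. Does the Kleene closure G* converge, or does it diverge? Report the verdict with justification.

D(0):
  [0, -∞, -7]
  [-∞, 0, -∞]
  [4, 4, 0]
D(1):
  [0, -∞, -7]
  [-∞, 0, -∞]
  [4, 4, 0]
D(2):
  [0, -∞, -7]
  [-∞, 0, -∞]
  [4, 4, 0]
D(3):
  [0, -3, -7]
  [-∞, 0, -∞]
  [4, 4, 0]
Key observation: every diagonal entry stays at the unit through all rounds, so no improving cycle exists.
Answer: CONVERGES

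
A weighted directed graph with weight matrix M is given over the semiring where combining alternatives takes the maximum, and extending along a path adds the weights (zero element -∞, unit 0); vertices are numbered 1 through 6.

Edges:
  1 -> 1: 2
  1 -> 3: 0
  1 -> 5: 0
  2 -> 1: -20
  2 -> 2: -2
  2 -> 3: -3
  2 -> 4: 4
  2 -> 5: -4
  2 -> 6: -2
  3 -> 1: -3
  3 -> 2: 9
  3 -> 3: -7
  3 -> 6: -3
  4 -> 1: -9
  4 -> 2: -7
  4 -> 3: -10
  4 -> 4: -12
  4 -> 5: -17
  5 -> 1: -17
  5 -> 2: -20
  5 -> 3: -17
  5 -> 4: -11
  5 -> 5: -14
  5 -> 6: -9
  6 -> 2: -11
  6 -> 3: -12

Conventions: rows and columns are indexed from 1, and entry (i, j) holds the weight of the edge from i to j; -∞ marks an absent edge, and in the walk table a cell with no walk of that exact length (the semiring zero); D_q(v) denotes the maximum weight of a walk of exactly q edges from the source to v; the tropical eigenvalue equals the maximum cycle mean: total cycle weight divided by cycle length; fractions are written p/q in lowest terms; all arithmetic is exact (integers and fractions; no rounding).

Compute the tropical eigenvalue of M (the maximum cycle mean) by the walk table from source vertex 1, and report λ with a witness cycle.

q=0: [0, -∞, -∞, -∞, -∞, -∞]
q=1: [2, -∞, 0, -∞, 0, -∞]
q=2: [4, 9, 2, -11, 2, -3]
q=3: [6, 11, 6, 13, 5, 7]
q=4: [8, 15, 8, 15, 7, 9]
q=5: [10, 17, 12, 19, 11, 13]
q=6: [12, 21, 14, 21, 13, 15]
Optimal cycle mean attained by: cycle 2->3->2, total (-3) + 9, length 2.
Answer: λ = 3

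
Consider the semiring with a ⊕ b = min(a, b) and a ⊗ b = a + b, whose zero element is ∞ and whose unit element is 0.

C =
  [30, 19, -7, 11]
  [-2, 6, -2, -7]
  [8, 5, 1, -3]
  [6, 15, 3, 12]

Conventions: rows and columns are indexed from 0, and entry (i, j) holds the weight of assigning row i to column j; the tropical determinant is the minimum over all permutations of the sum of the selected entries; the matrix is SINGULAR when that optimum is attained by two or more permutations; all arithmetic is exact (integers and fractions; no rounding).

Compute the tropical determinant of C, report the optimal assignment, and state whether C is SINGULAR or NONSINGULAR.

σ = (0, 1, 2, 3): 30 + 6 + 1 + 12 = 49
σ = (0, 1, 3, 2): 30 + 6 + (-3) + 3 = 36
σ = (0, 2, 1, 3): 30 + (-2) + 5 + 12 = 45
σ = (0, 2, 3, 1): 30 + (-2) + (-3) + 15 = 40
σ = (0, 3, 1, 2): 30 + (-7) + 5 + 3 = 31
σ = (0, 3, 2, 1): 30 + (-7) + 1 + 15 = 39
σ = (1, 0, 2, 3): 19 + (-2) + 1 + 12 = 30
σ = (1, 0, 3, 2): 19 + (-2) + (-3) + 3 = 17
σ = (1, 2, 0, 3): 19 + (-2) + 8 + 12 = 37
σ = (1, 2, 3, 0): 19 + (-2) + (-3) + 6 = 20
σ = (1, 3, 0, 2): 19 + (-7) + 8 + 3 = 23
σ = (1, 3, 2, 0): 19 + (-7) + 1 + 6 = 19
σ = (2, 0, 1, 3): (-7) + (-2) + 5 + 12 = 8
σ = (2, 0, 3, 1): (-7) + (-2) + (-3) + 15 = 3
σ = (2, 1, 0, 3): (-7) + 6 + 8 + 12 = 19
σ = (2, 1, 3, 0): (-7) + 6 + (-3) + 6 = 2
σ = (2, 3, 0, 1): (-7) + (-7) + 8 + 15 = 9
σ = (2, 3, 1, 0): (-7) + (-7) + 5 + 6 = -3
σ = (3, 0, 1, 2): 11 + (-2) + 5 + 3 = 17
σ = (3, 0, 2, 1): 11 + (-2) + 1 + 15 = 25
σ = (3, 1, 0, 2): 11 + 6 + 8 + 3 = 28
σ = (3, 1, 2, 0): 11 + 6 + 1 + 6 = 24
σ = (3, 2, 0, 1): 11 + (-2) + 8 + 15 = 32
σ = (3, 2, 1, 0): 11 + (-2) + 5 + 6 = 20
Optimal value attained by: σ = (2, 3, 1, 0).
Answer: det⊕(C) = -3; verdict: NONSINGULAR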